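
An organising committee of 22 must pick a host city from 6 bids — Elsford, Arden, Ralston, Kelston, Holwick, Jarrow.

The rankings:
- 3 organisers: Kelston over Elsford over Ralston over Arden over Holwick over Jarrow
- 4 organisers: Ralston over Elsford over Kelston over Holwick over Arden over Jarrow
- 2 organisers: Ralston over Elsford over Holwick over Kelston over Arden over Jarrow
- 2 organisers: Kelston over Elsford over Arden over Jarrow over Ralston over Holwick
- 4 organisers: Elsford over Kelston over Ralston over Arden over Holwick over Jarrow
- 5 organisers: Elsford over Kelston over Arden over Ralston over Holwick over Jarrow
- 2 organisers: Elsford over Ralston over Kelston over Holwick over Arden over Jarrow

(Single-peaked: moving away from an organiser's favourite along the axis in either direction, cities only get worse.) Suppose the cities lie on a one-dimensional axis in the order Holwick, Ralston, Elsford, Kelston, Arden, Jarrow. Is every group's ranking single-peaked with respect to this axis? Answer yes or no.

Axis positions: Holwick=1, Ralston=2, Elsford=3, Kelston=4, Arden=5, Jarrow=6.
Group 1 (peak Kelston at position 4): ranking walks positions 4-3-2-5-1-6, expanding outward from the peak — single-peaked.
Group 2 (peak Ralston at position 2): ranking walks positions 2-3-4-1-5-6, expanding outward from the peak — single-peaked.
Group 3 (peak Ralston at position 2): ranking walks positions 2-3-1-4-5-6, expanding outward from the peak — single-peaked.
Group 4 (peak Kelston at position 4): ranking walks positions 4-3-5-6-2-1, expanding outward from the peak — single-peaked.
Group 5 (peak Elsford at position 3): ranking walks positions 3-4-2-5-1-6, expanding outward from the peak — single-peaked.
Group 6 (peak Elsford at position 3): ranking walks positions 3-4-5-2-1-6, expanding outward from the peak — single-peaked.
Group 7 (peak Elsford at position 3): ranking walks positions 3-2-4-1-5-6, expanding outward from the peak — single-peaked.
Every ranking is single-peaked on this axis.

yes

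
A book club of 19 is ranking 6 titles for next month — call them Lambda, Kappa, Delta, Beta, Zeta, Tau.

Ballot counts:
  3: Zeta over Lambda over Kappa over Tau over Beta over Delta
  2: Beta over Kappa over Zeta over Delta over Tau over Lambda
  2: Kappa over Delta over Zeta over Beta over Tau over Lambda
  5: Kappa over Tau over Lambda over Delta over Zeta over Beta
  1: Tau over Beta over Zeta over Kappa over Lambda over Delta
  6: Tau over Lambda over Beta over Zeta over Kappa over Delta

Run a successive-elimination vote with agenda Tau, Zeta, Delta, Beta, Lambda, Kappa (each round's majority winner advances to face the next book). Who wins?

Round 1: Tau vs Zeta — 12–7, Tau advances.
Round 2: Tau vs Delta — 15–4, Tau advances.
Round 3: Tau vs Beta — 15–4, Tau advances.
Round 4: Tau vs Lambda — 16–3, Tau advances.
Round 5: Tau vs Kappa — 7–12, Kappa advances.
Kappa survives the agenda.

Kappa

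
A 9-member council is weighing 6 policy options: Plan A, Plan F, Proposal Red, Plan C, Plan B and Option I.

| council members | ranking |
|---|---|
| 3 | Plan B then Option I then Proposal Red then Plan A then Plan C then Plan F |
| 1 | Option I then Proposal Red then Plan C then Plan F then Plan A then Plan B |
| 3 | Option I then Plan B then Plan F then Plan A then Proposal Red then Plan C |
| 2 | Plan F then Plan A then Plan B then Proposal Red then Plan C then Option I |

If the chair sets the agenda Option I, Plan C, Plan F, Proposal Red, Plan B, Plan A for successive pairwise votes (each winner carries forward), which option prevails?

Round 1: Option I vs Plan C — 7–2, Option I advances.
Round 2: Option I vs Plan F — 7–2, Option I advances.
Round 3: Option I vs Proposal Red — 7–2, Option I advances.
Round 4: Option I vs Plan B — 4–5, Plan B advances.
Round 5: Plan B vs Plan A — 6–3, Plan B advances.
Plan B survives the agenda.

Plan B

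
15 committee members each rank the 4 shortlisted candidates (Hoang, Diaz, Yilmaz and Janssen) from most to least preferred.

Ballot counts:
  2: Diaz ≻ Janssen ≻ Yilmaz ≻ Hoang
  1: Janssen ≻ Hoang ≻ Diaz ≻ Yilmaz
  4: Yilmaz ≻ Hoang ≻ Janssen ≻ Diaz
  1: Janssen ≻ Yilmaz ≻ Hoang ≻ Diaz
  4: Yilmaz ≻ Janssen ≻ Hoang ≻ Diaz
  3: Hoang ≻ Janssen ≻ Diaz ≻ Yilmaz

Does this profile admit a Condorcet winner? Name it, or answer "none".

Pairwise majorities:
Hoang vs Diaz: Hoang preferred on 1+4+1+4+3 = 13 ballots; Hoang wins 13–2.
Hoang vs Yilmaz: Hoang is ranked higher on 1+3 = 4 ballots, Yilmaz on 11. Yilmaz wins 11–4.
Hoang vs Janssen: 4+3 = 7 for Hoang, 8 for Janssen — Janssen by 8–7.
Diaz vs Yilmaz: Diaz is ranked higher on 2+1+3 = 6 ballots, Yilmaz on 9. Yilmaz wins 9–6.
Diaz vs Janssen: Diaz is ranked higher on 2 ballots, Janssen on 13. Janssen wins 13–2.
Yilmaz vs Janssen: Yilmaz is ranked higher on 4+4 = 8 ballots, Janssen on 7. Yilmaz wins 8–7.
Yilmaz beats each of Hoang, Diaz, Janssen — Yilmaz is the Condorcet winner.

Yilmaz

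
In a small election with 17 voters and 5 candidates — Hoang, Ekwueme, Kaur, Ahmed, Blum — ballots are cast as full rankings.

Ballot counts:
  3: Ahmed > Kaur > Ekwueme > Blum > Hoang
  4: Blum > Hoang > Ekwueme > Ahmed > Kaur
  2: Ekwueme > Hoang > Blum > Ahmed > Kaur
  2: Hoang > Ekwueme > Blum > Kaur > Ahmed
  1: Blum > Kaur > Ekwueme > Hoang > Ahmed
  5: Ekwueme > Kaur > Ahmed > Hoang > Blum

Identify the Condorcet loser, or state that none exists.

none

Pairwise majorities:
Hoang vs Ekwueme: Hoang is ranked higher on 4+2 = 6 ballots, Ekwueme on 11. Ekwueme wins 11–6.
Hoang vs Kaur: Hoang is ranked higher on 4+2+2 = 8 ballots, Kaur on 9. Kaur wins 9–8.
Hoang vs Ahmed: Hoang preferred on 4+2+2+1 = 9 ballots; Hoang wins 9–8.
Hoang–Blum: Hoang 9–8.
Ekwueme vs Kaur: 13 to 4, Ekwueme.
Ekwueme–Ahmed: Ekwueme 14–3.
Ekwueme vs Blum: Ekwueme, 12–5.
Kaur vs Ahmed: Kaur is ranked higher on 2+1+5 = 8 ballots, Ahmed on 9. Ahmed wins 9–8.
Kaur vs Blum: 3+5 = 8 for Kaur, 9 for Blum — Blum by 9–8.
Ahmed vs Blum: Blum, 9–8.
Every candidate wins at least one matchup (Hoang beats Ahmed; Ekwueme beats Hoang; Kaur beats Hoang; Ahmed beats Kaur; Blum beats Kaur), so there is no Condorcet loser.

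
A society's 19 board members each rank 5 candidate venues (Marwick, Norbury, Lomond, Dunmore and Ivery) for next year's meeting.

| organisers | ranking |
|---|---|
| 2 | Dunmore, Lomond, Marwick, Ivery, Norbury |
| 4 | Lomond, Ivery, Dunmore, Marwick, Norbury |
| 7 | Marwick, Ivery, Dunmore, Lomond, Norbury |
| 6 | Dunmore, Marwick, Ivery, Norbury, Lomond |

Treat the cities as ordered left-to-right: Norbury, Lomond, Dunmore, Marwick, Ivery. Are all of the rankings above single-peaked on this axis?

Axis positions: Norbury=1, Lomond=2, Dunmore=3, Marwick=4, Ivery=5.
Group 1 (peak Dunmore at position 3): ranking walks positions 3-2-4-5-1, expanding outward from the peak — single-peaked.
Group 2: ranking walks positions 2-5-3-4-1; Ivery is ranked above Dunmore even though Dunmore lies between Ivery and the peak Lomond on the axis — preferences dip and rise again. Not single-peaked.
Group 3 (peak Marwick at position 4): ranking walks positions 4-5-3-2-1, expanding outward from the peak — single-peaked.
Group 4: ranking walks positions 3-4-5-1-2; Norbury is ranked above Lomond even though Lomond lies between Norbury and the peak Dunmore on the axis — preferences dip and rise again. Not single-peaked.
Group 2 violates single-peakedness, so the profile is not single-peaked on this axis.

no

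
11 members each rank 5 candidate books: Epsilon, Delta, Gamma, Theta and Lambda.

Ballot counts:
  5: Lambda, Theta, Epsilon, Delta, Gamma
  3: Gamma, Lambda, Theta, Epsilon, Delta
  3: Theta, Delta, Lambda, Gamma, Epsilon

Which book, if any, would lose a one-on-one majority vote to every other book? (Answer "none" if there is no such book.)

none

Head-to-head results (11 members):
Epsilon vs Delta: Epsilon, 8–3.
Epsilon vs Gamma: Gamma, 6–5.
Epsilon vs Theta: Epsilon preferred on 0 ballots; Theta wins 11–0.
Epsilon vs Lambda: 0 for Epsilon, 11 for Lambda — Lambda by 11–0.
Delta vs Gamma: 5+3 = 8 for Delta, 3 for Gamma — Delta by 8–3.
Delta vs Theta: Delta preferred on 0 ballots; Theta wins 11–0.
Delta vs Lambda: 3 to 8, Lambda.
Gamma vs Theta: Gamma is ranked higher on 3 ballots, Theta on 8. Theta wins 8–3.
Gamma vs Lambda: Lambda wins 8–3.
Theta vs Lambda: 3 for Theta, 8 for Lambda — Lambda by 8–3.
Each book has at least one pairwise win (Epsilon beats Delta; Delta beats Gamma; Gamma beats Epsilon; Theta beats Epsilon; Lambda beats Epsilon) — no Condorcet loser.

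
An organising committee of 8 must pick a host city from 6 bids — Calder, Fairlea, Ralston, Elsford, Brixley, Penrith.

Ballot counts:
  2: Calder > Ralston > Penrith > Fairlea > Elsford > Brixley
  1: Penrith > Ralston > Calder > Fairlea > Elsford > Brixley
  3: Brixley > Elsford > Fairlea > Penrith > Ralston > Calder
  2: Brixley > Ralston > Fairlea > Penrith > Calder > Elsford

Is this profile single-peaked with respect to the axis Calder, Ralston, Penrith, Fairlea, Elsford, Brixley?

Axis positions: Calder=1, Ralston=2, Penrith=3, Fairlea=4, Elsford=5, Brixley=6.
Ballot type 1 (peak Calder at position 1): ranking walks positions 1-2-3-4-5-6, expanding outward from the peak — single-peaked.
Ballot type 2 (peak Penrith at position 3): ranking walks positions 3-2-1-4-5-6, expanding outward from the peak — single-peaked.
Ballot type 3 (peak Brixley at position 6): ranking walks positions 6-5-4-3-2-1, expanding outward from the peak — single-peaked.
Ballot type 4: ranking walks positions 6-2-4-3-1-5; Ralston is ranked above Elsford even though Elsford lies between Ralston and the peak Brixley on the axis — preferences dip and rise again. Not single-peaked.
Ballot type 4 violates single-peakedness, so the profile is not single-peaked on this axis.

no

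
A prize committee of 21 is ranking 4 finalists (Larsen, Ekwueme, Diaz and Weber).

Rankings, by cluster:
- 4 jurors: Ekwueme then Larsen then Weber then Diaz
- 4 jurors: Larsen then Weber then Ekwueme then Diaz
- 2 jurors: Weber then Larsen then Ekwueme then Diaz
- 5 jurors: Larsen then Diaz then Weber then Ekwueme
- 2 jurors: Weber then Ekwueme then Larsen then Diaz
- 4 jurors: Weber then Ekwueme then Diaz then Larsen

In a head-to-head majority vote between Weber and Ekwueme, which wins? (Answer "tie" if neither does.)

Weber

Ballots ranking Weber above Ekwueme: 4 + 2 + 5 + 2 + 4 = 17.
Ballots ranking Ekwueme above Weber: 21 − 17 = 4.
Weber wins the head-to-head 17–4.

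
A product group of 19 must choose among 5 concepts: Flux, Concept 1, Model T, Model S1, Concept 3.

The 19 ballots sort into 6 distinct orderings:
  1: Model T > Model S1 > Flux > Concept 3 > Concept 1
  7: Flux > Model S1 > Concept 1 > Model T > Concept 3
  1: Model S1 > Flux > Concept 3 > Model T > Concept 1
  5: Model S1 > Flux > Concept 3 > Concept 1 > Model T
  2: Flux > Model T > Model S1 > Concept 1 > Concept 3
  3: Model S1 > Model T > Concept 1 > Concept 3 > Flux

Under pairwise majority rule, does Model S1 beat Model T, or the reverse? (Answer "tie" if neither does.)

Ballots ranking Model S1 above Model T: 7 + 1 + 5 + 3 = 16.
Ballots ranking Model T above Model S1: 19 − 16 = 3.
Model S1 wins the head-to-head 16–3.

Model S1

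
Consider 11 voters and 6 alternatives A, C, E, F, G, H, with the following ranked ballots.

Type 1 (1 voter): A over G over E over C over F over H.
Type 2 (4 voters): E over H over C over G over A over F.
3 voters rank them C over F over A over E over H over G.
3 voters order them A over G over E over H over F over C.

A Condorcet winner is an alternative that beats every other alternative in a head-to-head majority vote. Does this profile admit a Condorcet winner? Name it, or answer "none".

Pairwise majorities:
A–C: C 7–4.
A vs E: A wins 7–4.
A vs F: A is ranked higher on 1+4+3 = 8 ballots, F on 3. A wins 8–3.
A vs G: A preferred on 1+3+3 = 7 ballots; A wins 7–4.
A vs H: A, 7–4.
C vs E: C preferred on 3 ballots; E wins 8–3.
C vs F: C preferred on 1+4+3 = 8 ballots; C wins 8–3.
C–G: C 7–4.
C vs H: H, 7–4.
E vs F: 1+4+3 = 8 for E, 3 for F — E by 8–3.
E vs G: E is ranked higher on 4+3 = 7 ballots, G on 4. E wins 7–4.
E vs H: E is ranked higher on 1+4+3+3 = 11 ballots, H on 0. E wins 11–0.
F vs G: F preferred on 3 ballots; G wins 8–3.
F vs H: H wins 7–4.
G vs H: H wins 7–4.
Every alternative loses at least once (A loses to C; C loses to E; E loses to A; F loses to A; G loses to A; H loses to A). The majority relation contains the cycle A > E > C > A, so there is no Condorcet winner.

none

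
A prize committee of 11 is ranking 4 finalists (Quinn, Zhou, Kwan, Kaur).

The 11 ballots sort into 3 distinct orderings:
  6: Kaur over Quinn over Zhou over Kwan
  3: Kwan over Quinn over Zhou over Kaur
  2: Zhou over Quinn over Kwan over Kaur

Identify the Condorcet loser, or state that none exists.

Pairwise majorities:
Quinn vs Zhou: Quinn preferred on 6+3 = 9 ballots; Quinn wins 9–2.
Quinn vs Kwan: 8 to 3, Quinn.
Quinn–Kaur: Kaur 6–5.
Zhou–Kwan: Zhou 8–3.
Zhou vs Kaur: Kaur, 6–5.
Kwan vs Kaur: Kaur wins 6–5.
Kwan is beaten in every head-to-head and is the Condorcet loser.

Kwan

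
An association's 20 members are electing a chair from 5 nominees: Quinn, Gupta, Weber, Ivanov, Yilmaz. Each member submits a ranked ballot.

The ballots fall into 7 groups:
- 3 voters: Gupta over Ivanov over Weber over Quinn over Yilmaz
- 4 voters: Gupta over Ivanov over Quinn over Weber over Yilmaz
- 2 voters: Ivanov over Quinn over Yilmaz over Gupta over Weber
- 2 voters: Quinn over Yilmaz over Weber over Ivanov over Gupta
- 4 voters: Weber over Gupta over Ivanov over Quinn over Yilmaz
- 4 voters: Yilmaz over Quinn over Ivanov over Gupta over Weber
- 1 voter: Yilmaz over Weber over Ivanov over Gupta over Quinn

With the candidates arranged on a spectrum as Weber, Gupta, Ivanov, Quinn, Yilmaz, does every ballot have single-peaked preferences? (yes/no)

no

Axis positions: Weber=1, Gupta=2, Ivanov=3, Quinn=4, Yilmaz=5.
Group 1 (peak Gupta at position 2): ranking walks positions 2-3-1-4-5, expanding outward from the peak — single-peaked.
Group 2 (peak Gupta at position 2): ranking walks positions 2-3-4-1-5, expanding outward from the peak — single-peaked.
Group 3 (peak Ivanov at position 3): ranking walks positions 3-4-5-2-1, expanding outward from the peak — single-peaked.
Group 4: ranking walks positions 4-5-1-3-2; Weber is ranked above Ivanov even though Ivanov lies between Weber and the peak Quinn on the axis — preferences dip and rise again. Not single-peaked.
Group 5 (peak Weber at position 1): ranking walks positions 1-2-3-4-5, expanding outward from the peak — single-peaked.
Group 6 (peak Yilmaz at position 5): ranking walks positions 5-4-3-2-1, expanding outward from the peak — single-peaked.
Group 7: ranking walks positions 5-1-3-2-4; Weber is ranked above Quinn even though Quinn lies between Weber and the peak Yilmaz on the axis — preferences dip and rise again. Not single-peaked.
Group 4 violates single-peakedness, so the profile is not single-peaked on this axis.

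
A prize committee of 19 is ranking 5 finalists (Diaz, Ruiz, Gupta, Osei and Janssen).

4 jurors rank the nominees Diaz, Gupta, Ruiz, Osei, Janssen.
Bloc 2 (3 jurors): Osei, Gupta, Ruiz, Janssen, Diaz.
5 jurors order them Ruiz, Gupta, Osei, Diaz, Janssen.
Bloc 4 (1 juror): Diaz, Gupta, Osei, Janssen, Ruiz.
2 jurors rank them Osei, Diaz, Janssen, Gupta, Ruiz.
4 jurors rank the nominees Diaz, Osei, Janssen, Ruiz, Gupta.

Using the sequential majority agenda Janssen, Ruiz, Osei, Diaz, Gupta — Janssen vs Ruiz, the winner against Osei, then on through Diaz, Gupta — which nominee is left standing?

Gupta

Round 1: Janssen vs Ruiz — 7–12, Ruiz advances.
Round 2: Ruiz vs Osei — 9–10, Osei advances.
Round 3: Osei vs Diaz — 10–9, Osei advances.
Round 4: Osei vs Gupta — 9–10, Gupta advances.
Gupta survives the agenda.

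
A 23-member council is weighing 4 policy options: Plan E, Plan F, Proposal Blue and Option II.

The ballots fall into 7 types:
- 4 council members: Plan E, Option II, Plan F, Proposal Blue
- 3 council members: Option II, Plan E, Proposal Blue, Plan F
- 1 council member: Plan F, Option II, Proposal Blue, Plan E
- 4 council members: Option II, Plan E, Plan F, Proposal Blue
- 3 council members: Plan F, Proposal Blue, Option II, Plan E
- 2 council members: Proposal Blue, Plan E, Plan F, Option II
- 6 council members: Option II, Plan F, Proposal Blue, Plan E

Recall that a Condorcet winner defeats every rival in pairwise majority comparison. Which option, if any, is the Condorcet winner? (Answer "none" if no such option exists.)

Head-to-head results (23 council members):
Plan E vs Plan F: Plan E, 13–10.
Plan E–Proposal Blue: Proposal Blue 12–11.
Plan E–Option II: Option II 17–6.
Plan F vs Proposal Blue: Plan F, 18–5.
Plan F vs Option II: Option II wins 17–6.
Proposal Blue vs Option II: Option II, 18–5.
Option II beats each of Plan E, Plan F, Proposal Blue — Option II is the Condorcet winner.

Option II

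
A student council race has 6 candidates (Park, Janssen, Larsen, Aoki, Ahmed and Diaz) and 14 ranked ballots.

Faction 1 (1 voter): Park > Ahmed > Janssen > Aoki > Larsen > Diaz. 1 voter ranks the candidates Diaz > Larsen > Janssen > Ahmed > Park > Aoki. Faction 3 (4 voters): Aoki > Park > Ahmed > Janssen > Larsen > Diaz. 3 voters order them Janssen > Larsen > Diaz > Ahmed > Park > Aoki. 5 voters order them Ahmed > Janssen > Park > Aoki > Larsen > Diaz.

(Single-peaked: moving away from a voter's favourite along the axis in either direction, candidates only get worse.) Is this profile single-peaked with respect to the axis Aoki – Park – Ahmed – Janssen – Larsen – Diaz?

yes

Axis positions: Aoki=1, Park=2, Ahmed=3, Janssen=4, Larsen=5, Diaz=6.
Faction 1 (peak Park at position 2): ranking walks positions 2-3-4-1-5-6, expanding outward from the peak — single-peaked.
Faction 2 (peak Diaz at position 6): ranking walks positions 6-5-4-3-2-1, expanding outward from the peak — single-peaked.
Faction 3 (peak Aoki at position 1): ranking walks positions 1-2-3-4-5-6, expanding outward from the peak — single-peaked.
Faction 4 (peak Janssen at position 4): ranking walks positions 4-5-6-3-2-1, expanding outward from the peak — single-peaked.
Faction 5 (peak Ahmed at position 3): ranking walks positions 3-4-2-1-5-6, expanding outward from the peak — single-peaked.
Every ranking is single-peaked on this axis.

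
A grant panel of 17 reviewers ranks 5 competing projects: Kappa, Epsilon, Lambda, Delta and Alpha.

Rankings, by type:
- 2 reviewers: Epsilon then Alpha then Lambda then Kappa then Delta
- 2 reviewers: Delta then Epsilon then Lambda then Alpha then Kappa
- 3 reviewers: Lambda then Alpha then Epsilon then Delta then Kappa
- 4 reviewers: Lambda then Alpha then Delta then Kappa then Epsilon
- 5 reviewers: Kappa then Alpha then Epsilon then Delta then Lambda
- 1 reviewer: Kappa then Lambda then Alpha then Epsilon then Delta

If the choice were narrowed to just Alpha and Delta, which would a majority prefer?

Alpha

Ballots ranking Alpha above Delta: 2 + 3 + 4 + 5 + 1 = 15.
Ballots ranking Delta above Alpha: 17 − 15 = 2.
Alpha wins the head-to-head 15–2.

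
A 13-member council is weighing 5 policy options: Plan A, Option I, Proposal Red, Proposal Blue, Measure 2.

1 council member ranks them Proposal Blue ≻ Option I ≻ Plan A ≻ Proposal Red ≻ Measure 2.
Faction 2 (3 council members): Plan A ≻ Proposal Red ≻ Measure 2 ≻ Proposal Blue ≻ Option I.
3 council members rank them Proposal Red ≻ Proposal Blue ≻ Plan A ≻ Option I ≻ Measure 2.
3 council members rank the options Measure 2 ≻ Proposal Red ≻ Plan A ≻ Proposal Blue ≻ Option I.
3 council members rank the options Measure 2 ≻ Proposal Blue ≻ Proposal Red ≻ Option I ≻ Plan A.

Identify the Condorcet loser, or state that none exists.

Head-to-head results (13 council members):
Plan A vs Option I: Plan A preferred on 3+3+3 = 9 ballots; Plan A wins 9–4.
Plan A vs Proposal Red: Proposal Red, 9–4.
Plan A vs Proposal Blue: Proposal Blue wins 7–6.
Plan A vs Measure 2: 1+3+3 = 7 for Plan A, 6 for Measure 2 — Plan A by 7–6.
Option I vs Proposal Red: 1 for Option I, 12 for Proposal Red — Proposal Red by 12–1.
Option I–Proposal Blue: Proposal Blue 13–0.
Option I vs Measure 2: Option I preferred on 1+3 = 4 ballots; Measure 2 wins 9–4.
Proposal Red vs Proposal Blue: Proposal Red wins 9–4.
Proposal Red vs Measure 2: Proposal Red preferred on 1+3+3 = 7 ballots; Proposal Red wins 7–6.
Proposal Blue vs Measure 2: Proposal Blue preferred on 1+3 = 4 ballots; Measure 2 wins 9–4.
Option I loses to every other option — it is the Condorcet loser.

Option I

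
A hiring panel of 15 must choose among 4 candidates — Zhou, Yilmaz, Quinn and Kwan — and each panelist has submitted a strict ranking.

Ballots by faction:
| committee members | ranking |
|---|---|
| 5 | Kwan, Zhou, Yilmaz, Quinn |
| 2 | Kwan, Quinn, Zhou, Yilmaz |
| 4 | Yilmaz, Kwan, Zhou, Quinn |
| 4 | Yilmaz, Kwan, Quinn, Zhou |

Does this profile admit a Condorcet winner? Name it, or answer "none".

Pairwise majorities:
Zhou vs Yilmaz: Zhou is ranked higher on 5+2 = 7 ballots, Yilmaz on 8. Yilmaz wins 8–7.
Zhou vs Quinn: 5+4 = 9 for Zhou, 6 for Quinn — Zhou by 9–6.
Zhou vs Kwan: Zhou preferred on 0 ballots; Kwan wins 15–0.
Yilmaz vs Quinn: Yilmaz is ranked higher on 5+4+4 = 13 ballots, Quinn on 2. Yilmaz wins 13–2.
Yilmaz vs Kwan: Yilmaz preferred on 4+4 = 8 ballots; Yilmaz wins 8–7.
Quinn vs Kwan: 0 to 15, Kwan.
Yilmaz beats each of Zhou, Quinn, Kwan — Yilmaz is the Condorcet winner.

Yilmaz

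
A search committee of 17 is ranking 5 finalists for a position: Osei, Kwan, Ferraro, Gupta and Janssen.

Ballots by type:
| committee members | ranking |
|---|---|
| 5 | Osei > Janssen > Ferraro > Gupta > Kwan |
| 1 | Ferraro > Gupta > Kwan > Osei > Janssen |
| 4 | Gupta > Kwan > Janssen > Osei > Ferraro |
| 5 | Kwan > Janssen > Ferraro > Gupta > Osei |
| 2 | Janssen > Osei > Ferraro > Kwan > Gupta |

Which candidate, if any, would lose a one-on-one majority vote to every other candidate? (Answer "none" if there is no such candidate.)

none

Head-to-head results (17 committee members):
Osei vs Kwan: Kwan wins 10–7.
Osei vs Ferraro: 11 to 6, Osei.
Osei vs Gupta: Osei preferred on 5+2 = 7 ballots; Gupta wins 10–7.
Osei vs Janssen: Osei preferred on 5+1 = 6 ballots; Janssen wins 11–6.
Kwan vs Ferraro: Kwan, 9–8.
Kwan vs Gupta: Gupta, 10–7.
Kwan vs Janssen: Kwan is ranked higher on 1+4+5 = 10 ballots, Janssen on 7. Kwan wins 10–7.
Ferraro vs Gupta: Ferraro preferred on 5+1+5+2 = 13 ballots; Ferraro wins 13–4.
Ferraro vs Janssen: Ferraro preferred on 1 ballot; Janssen wins 16–1.
Gupta vs Janssen: Gupta is ranked higher on 1+4 = 5 ballots, Janssen on 12. Janssen wins 12–5.
Every candidate wins at least one matchup (Osei beats Ferraro; Kwan beats Osei; Ferraro beats Gupta; Gupta beats Osei; Janssen beats Osei), so there is no Condorcet loser.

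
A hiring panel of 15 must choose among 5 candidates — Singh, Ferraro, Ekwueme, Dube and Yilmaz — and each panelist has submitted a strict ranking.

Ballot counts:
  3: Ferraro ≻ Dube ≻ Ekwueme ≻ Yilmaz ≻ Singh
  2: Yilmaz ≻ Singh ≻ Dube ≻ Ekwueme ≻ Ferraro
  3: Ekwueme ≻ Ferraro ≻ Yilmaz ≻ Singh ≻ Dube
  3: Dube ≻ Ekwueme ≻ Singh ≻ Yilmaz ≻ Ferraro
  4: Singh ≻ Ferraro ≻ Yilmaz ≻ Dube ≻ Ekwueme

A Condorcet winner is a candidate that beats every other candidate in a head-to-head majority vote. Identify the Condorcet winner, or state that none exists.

none

Check each pair by majority over 15 ballots:
Singh vs Ferraro: Singh, 9–6.
Singh–Ekwueme: Ekwueme 9–6.
Singh vs Dube: Singh preferred on 2+3+4 = 9 ballots; Singh wins 9–6.
Singh vs Yilmaz: Singh is ranked higher on 3+4 = 7 ballots, Yilmaz on 8. Yilmaz wins 8–7.
Ferraro vs Ekwueme: 7 to 8, Ekwueme.
Ferraro–Dube: Ferraro 10–5.
Ferraro vs Yilmaz: Ferraro wins 10–5.
Ekwueme vs Dube: 3 to 12, Dube.
Ekwueme vs Yilmaz: Ekwueme wins 9–6.
Dube–Yilmaz: Yilmaz 9–6.
Every candidate loses at least once (Singh loses to Ekwueme; Ferraro loses to Singh; Ekwueme loses to Dube; Dube loses to Singh; Yilmaz loses to Ferraro). The majority relation contains the cycle Singh → Ferraro → Yilmaz → Singh, so there is no Condorcet winner.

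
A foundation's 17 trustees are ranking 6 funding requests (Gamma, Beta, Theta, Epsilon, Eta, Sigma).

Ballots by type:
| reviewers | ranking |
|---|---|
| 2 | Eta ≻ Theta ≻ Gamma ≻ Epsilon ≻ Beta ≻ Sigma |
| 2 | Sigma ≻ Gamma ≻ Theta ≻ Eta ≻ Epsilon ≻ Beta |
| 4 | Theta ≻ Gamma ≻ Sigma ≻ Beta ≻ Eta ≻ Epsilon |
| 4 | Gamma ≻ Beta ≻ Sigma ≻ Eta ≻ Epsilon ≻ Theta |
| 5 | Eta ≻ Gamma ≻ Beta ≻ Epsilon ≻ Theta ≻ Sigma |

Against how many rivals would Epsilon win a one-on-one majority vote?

1

Epsilon against each rival (17 reviewers):
Epsilon vs Gamma: Epsilon preferred on 0 ballots; Gamma wins 17–0.
Epsilon vs Beta: Epsilon is ranked higher on 2+2 = 4 ballots, Beta on 13. Beta wins 13–4.
Epsilon vs Theta: Epsilon is ranked higher on 4+5 = 9 ballots, Theta on 8. Epsilon wins 9–8.
Epsilon vs Eta: 0 for Epsilon, 17 for Eta — Eta by 17–0.
Epsilon vs Sigma: 2+5 = 7 for Epsilon, 10 for Sigma — Sigma by 10–7.
Epsilon beats Theta; loses to Gamma, Beta, Eta, Sigma — 1 pairwise win.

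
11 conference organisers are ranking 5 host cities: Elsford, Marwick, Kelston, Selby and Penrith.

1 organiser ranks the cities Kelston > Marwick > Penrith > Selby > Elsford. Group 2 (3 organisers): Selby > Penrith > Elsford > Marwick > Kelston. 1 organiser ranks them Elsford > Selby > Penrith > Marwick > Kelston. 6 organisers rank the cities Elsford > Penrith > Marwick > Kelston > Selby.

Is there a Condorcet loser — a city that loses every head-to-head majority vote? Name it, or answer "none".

Selby

Pairwise majorities:
Elsford vs Marwick: 10 to 1, Elsford.
Elsford vs Kelston: Elsford preferred on 3+1+6 = 10 ballots; Elsford wins 10–1.
Elsford vs Selby: Elsford is ranked higher on 1+6 = 7 ballots, Selby on 4. Elsford wins 7–4.
Elsford vs Penrith: Elsford, 7–4.
Marwick vs Kelston: 3+1+6 = 10 for Marwick, 1 for Kelston — Marwick by 10–1.
Marwick vs Selby: Marwick is ranked higher on 1+6 = 7 ballots, Selby on 4. Marwick wins 7–4.
Marwick vs Penrith: Penrith, 10–1.
Kelston vs Selby: Kelston is ranked higher on 1+6 = 7 ballots, Selby on 4. Kelston wins 7–4.
Kelston vs Penrith: Penrith wins 10–1.
Selby vs Penrith: 4 to 7, Penrith.
Selby loses to every other city — it is the Condorcet loser.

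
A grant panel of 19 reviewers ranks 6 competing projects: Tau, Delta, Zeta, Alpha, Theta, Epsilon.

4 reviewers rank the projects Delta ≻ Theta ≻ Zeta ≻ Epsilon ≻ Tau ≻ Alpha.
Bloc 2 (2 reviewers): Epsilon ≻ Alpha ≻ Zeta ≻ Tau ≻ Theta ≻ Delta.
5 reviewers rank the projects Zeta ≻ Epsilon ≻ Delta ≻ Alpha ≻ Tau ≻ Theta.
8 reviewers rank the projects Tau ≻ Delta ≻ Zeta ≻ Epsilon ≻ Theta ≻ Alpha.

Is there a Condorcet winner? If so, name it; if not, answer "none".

none

Check each pair by majority over 19 ballots:
Tau vs Delta: Tau, 10–9.
Tau–Zeta: Zeta 11–8.
Tau vs Alpha: Tau wins 12–7.
Tau vs Theta: Tau, 15–4.
Tau vs Epsilon: Epsilon wins 11–8.
Delta vs Zeta: Delta wins 12–7.
Delta vs Alpha: Delta, 17–2.
Delta–Theta: Delta 17–2.
Delta vs Epsilon: Delta wins 12–7.
Zeta vs Alpha: Zeta wins 17–2.
Zeta vs Theta: Zeta, 15–4.
Zeta–Epsilon: Zeta 17–2.
Alpha–Theta: Theta 12–7.
Alpha–Epsilon: Epsilon 19–0.
Theta vs Epsilon: Epsilon, 15–4.
Each project drops at least one matchup (Tau loses to Zeta; Delta loses to Tau; Zeta loses to Delta; Alpha loses to Tau; Theta loses to Tau; Epsilon loses to Delta); the cycle Tau > Delta > Zeta > Tau rules out a Condorcet winner.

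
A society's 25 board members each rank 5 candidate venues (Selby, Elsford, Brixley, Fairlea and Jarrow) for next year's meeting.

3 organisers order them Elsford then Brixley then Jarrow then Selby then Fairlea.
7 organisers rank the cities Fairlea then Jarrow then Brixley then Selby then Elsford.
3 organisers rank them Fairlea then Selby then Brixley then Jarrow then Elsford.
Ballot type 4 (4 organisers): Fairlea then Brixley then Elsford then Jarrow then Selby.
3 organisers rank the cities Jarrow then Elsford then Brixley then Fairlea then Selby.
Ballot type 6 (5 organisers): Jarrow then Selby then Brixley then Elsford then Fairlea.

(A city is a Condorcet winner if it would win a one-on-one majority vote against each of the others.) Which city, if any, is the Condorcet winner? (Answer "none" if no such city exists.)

Fairlea

Check each pair by majority over 25 ballots:
Selby vs Elsford: Selby preferred on 7+3+5 = 15 ballots; Selby wins 15–10.
Selby vs Brixley: Selby preferred on 3+5 = 8 ballots; Brixley wins 17–8.
Selby vs Fairlea: Fairlea, 17–8.
Selby vs Jarrow: 3 to 22, Jarrow.
Elsford–Brixley: Brixley 19–6.
Elsford vs Fairlea: Fairlea, 14–11.
Elsford vs Jarrow: Jarrow, 18–7.
Brixley vs Fairlea: Fairlea, 14–11.
Brixley vs Jarrow: Jarrow wins 15–10.
Fairlea vs Jarrow: 7+3+4 = 14 for Fairlea, 11 for Jarrow — Fairlea by 14–11.
Only Fairlea has no losses; Fairlea is the Condorcet winner.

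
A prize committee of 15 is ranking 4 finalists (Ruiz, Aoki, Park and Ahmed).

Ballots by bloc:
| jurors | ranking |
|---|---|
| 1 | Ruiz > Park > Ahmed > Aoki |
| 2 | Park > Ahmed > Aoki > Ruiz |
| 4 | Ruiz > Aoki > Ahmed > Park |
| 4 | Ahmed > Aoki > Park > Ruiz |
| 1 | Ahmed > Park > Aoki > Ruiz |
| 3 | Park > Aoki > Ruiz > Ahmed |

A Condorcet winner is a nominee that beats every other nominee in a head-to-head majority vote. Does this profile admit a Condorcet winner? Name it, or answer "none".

none

Pairwise majorities:
Ruiz–Aoki: Aoki 10–5.
Ruiz vs Park: Park, 10–5.
Ruiz vs Ahmed: Ruiz, 8–7.
Aoki vs Park: Aoki is ranked higher on 4+4 = 8 ballots, Park on 7. Aoki wins 8–7.
Aoki vs Ahmed: Ahmed wins 8–7.
Park vs Ahmed: Ahmed, 9–6.
No nominee is unbeaten: Ruiz loses to Aoki; Aoki loses to Ahmed; Park loses to Aoki; Ahmed loses to Ruiz. In particular Ruiz → Ahmed → Aoki → Ruiz is a majority cycle — no Condorcet winner exists.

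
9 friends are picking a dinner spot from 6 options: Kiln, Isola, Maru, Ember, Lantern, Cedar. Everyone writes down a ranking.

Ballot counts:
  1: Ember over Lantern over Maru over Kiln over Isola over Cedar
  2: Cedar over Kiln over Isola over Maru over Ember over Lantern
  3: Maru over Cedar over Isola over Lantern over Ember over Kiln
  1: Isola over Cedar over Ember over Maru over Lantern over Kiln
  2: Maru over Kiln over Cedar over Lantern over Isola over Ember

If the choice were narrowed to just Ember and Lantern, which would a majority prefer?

Ballots ranking Ember above Lantern: 1 + 2 + 1 = 4.
Ballots ranking Lantern above Ember: 9 − 4 = 5.
Lantern wins the head-to-head 5–4.

Lantern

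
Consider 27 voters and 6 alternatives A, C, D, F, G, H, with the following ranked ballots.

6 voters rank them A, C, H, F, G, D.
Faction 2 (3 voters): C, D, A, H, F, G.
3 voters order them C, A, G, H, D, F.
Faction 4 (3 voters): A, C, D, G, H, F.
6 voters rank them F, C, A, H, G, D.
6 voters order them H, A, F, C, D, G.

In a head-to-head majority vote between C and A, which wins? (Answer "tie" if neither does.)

Ballots ranking C above A: 3 + 3 + 6 = 12.
Ballots ranking A above C: 27 − 12 = 15.
A wins the head-to-head 15–12.

A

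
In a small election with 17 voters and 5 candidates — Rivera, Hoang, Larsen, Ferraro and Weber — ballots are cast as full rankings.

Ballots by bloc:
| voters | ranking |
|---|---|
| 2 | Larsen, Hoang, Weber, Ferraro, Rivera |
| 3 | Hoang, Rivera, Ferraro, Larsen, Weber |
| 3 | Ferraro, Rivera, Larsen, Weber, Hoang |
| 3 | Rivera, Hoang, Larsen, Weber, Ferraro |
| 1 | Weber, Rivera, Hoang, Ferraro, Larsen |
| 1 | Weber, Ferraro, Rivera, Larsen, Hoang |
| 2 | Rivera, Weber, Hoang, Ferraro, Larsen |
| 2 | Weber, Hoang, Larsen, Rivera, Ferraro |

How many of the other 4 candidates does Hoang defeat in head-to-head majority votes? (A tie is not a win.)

Hoang against each rival (17 voters):
Hoang vs Rivera: Rivera, 10–7.
Hoang vs Larsen: Hoang, 11–6.
Hoang vs Ferraro: 13 to 4, Hoang.
Hoang–Weber: Weber 9–8.
Hoang beats Larsen, Ferraro; loses to Rivera, Weber — 2 pairwise wins.

2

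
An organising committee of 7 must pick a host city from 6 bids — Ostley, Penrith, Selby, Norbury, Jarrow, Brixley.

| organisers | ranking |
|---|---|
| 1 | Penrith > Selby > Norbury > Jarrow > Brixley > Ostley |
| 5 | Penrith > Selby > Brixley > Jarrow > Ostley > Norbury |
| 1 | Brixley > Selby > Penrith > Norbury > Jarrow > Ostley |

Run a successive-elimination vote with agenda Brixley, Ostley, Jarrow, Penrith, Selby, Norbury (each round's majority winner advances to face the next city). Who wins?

Penrith

Round 1: Brixley vs Ostley — 7–0, Brixley advances.
Round 2: Brixley vs Jarrow — 6–1, Brixley advances.
Round 3: Brixley vs Penrith — 1–6, Penrith advances.
Round 4: Penrith vs Selby — 6–1, Penrith advances.
Round 5: Penrith vs Norbury — 7–0, Penrith advances.
The agenda winner is Penrith.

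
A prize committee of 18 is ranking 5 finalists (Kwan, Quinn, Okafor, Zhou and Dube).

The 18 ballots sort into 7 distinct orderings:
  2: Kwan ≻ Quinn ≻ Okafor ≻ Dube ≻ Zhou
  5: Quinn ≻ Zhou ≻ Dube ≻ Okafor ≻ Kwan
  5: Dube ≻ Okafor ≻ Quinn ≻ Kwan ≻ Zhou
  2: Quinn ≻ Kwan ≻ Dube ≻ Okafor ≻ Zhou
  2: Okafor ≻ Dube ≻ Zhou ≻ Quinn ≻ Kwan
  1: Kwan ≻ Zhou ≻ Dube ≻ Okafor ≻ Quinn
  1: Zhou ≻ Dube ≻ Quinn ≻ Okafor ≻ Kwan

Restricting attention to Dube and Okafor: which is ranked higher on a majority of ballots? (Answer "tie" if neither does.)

Dube

Ballots ranking Dube above Okafor: 5 + 5 + 2 + 1 + 1 = 14.
Ballots ranking Okafor above Dube: 18 − 14 = 4.
Dube wins the head-to-head 14–4.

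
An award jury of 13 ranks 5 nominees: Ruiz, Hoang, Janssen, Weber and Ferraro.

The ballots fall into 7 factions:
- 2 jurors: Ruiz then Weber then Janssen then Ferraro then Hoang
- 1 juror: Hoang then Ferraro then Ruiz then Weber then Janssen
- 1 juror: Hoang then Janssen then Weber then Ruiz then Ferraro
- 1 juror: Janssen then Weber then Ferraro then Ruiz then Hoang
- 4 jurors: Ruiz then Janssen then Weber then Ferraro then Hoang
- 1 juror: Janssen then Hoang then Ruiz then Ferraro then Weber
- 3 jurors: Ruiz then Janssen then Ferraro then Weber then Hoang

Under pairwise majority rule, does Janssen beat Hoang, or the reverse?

Janssen

Ballots ranking Janssen above Hoang: 2 + 1 + 4 + 1 + 3 = 11.
Ballots ranking Hoang above Janssen: 13 − 11 = 2.
Janssen wins the head-to-head 11–2.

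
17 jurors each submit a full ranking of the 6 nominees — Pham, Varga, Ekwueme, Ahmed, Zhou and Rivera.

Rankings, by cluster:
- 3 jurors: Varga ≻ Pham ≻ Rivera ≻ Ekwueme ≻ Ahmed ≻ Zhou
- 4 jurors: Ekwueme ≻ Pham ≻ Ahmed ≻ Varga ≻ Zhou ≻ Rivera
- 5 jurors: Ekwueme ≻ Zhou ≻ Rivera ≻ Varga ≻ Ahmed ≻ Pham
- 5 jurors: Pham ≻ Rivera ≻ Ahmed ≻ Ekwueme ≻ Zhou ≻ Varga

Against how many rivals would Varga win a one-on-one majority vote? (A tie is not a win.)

Varga against each rival (17 jurors):
Varga–Pham: Pham 9–8.
Varga vs Ekwueme: Varga is ranked higher on 3 ballots, Ekwueme on 14. Ekwueme wins 14–3.
Varga vs Ahmed: Varga preferred on 3+5 = 8 ballots; Ahmed wins 9–8.
Varga vs Zhou: 3+4 = 7 for Varga, 10 for Zhou — Zhou by 10–7.
Varga vs Rivera: 7 to 10, Rivera.
Varga beats no one; loses to Pham, Ekwueme, Ahmed, Zhou, Rivera — 0 pairwise wins.

0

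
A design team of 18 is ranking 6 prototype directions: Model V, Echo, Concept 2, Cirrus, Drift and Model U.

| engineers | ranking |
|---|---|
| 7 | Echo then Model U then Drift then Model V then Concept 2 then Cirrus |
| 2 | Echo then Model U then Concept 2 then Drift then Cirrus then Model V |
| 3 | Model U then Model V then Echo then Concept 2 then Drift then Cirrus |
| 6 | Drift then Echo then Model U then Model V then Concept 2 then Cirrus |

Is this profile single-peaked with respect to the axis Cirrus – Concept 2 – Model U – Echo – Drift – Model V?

Axis positions: Cirrus=1, Concept 2=2, Model U=3, Echo=4, Drift=5, Model V=6.
Bloc 1 (peak Echo at position 4): ranking walks positions 4-3-5-6-2-1, expanding outward from the peak — single-peaked.
Bloc 2 (peak Echo at position 4): ranking walks positions 4-3-2-5-1-6, expanding outward from the peak — single-peaked.
Bloc 3: ranking walks positions 3-6-4-2-5-1; Model V is ranked above Echo even though Echo lies between Model V and the peak Model U on the axis — preferences dip and rise again. Not single-peaked.
Bloc 4 (peak Drift at position 5): ranking walks positions 5-4-3-6-2-1, expanding outward from the peak — single-peaked.
Bloc 3 violates single-peakedness, so the profile is not single-peaked on this axis.

no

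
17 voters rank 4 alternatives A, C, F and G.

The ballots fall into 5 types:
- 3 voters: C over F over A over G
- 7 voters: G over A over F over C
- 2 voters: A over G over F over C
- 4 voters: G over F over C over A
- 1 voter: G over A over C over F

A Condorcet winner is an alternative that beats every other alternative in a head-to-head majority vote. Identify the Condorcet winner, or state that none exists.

G

Check each pair by majority over 17 ballots:
A vs C: A wins 10–7.
A–F: A 10–7.
A–G: G 12–5.
C–F: F 13–4.
C vs G: G wins 14–3.
F vs G: G wins 14–3.
G beats each of A, C, F — G is the Condorcet winner.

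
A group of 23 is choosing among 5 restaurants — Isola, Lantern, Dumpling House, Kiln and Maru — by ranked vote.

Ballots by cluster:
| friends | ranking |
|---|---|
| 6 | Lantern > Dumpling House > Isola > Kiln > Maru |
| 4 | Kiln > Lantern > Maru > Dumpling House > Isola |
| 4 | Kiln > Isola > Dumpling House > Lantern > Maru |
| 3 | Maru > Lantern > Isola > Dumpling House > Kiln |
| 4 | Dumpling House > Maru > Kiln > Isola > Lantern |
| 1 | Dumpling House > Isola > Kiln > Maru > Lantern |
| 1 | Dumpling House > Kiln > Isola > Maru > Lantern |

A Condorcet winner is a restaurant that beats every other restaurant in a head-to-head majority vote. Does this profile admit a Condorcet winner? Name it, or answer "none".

Check each pair by majority over 23 ballots:
Isola vs Lantern: Isola preferred on 4+4+1+1 = 10 ballots; Lantern wins 13–10.
Isola vs Dumpling House: 4+3 = 7 for Isola, 16 for Dumpling House — Dumpling House by 16–7.
Isola vs Kiln: Kiln wins 13–10.
Isola vs Maru: Isola preferred on 6+4+1+1 = 12 ballots; Isola wins 12–11.
Lantern–Dumpling House: Lantern 13–10.
Lantern vs Kiln: 9 to 14, Kiln.
Lantern vs Maru: 14 to 9, Lantern.
Dumpling House vs Kiln: Dumpling House wins 15–8.
Dumpling House vs Maru: 16 to 7, Dumpling House.
Kiln–Maru: Kiln 16–7.
Every restaurant loses at least once (Isola loses to Lantern; Lantern loses to Kiln; Dumpling House loses to Lantern; Kiln loses to Dumpling House; Maru loses to Isola). The majority relation contains the cycle Lantern > Dumpling House > Kiln > Lantern, so there is no Condorcet winner.

none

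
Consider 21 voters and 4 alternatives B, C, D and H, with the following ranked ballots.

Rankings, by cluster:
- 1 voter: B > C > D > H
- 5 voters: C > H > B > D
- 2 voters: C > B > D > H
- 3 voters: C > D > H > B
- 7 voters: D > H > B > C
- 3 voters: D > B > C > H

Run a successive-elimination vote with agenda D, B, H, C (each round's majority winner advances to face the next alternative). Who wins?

C

Round 1: D vs B — 13–8, D advances.
Round 2: D vs H — 16–5, D advances.
Round 3: D vs C — 10–11, C advances.
The agenda winner is C.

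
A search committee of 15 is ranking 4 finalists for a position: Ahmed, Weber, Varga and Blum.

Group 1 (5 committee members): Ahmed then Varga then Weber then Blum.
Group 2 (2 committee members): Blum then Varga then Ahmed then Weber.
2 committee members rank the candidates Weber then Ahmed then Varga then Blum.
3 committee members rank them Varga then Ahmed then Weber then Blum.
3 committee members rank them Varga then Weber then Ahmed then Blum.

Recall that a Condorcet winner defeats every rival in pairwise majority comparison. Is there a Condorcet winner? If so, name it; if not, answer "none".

Pairwise majorities:
Ahmed vs Weber: Ahmed is ranked higher on 5+2+3 = 10 ballots, Weber on 5. Ahmed wins 10–5.
Ahmed vs Varga: 5+2 = 7 for Ahmed, 8 for Varga — Varga by 8–7.
Ahmed vs Blum: 5+2+3+3 = 13 for Ahmed, 2 for Blum — Ahmed by 13–2.
Weber vs Varga: Weber is ranked higher on 2 ballots, Varga on 13. Varga wins 13–2.
Weber vs Blum: 5+2+3+3 = 13 for Weber, 2 for Blum — Weber by 13–2.
Varga vs Blum: Varga is ranked higher on 5+2+3+3 = 13 ballots, Blum on 2. Varga wins 13–2.
Varga defeats every rival head-to-head and is the Condorcet winner.

Varga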